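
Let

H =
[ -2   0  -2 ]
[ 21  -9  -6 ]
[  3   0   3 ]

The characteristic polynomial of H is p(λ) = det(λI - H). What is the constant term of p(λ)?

0

p(λ) = λ^3 + 8λ^2 - 9λ.
The constant term is 0.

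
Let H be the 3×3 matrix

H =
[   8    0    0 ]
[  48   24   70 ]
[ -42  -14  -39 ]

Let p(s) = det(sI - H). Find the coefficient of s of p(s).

-76

p(s) = s^3 + 7s^2 - 76s - 352.
The coefficient of s is -76.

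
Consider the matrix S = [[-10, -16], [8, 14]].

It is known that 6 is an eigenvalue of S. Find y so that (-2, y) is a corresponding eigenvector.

2

We need (S - 6I)v = 0.
S - 6I = [[-16, -16], [8, 8]].
Row 1: (-16)·-2 + (-16)·y = 0
Row 2: (8)·-2 + (8)·y = 0
Solving gives y = 2.
Check: S·(-2, 2) = (-12, 12) = 6·(-2, 2).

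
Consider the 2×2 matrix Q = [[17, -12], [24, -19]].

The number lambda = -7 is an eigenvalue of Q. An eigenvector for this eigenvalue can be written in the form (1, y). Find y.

2

We need (Q + 7I)v = 0.
Q + 7I = [[24, -12], [24, -12]].
Row 1: (24)·1 + (-12)·y = 0
Row 2: (24)·1 + (-12)·y = 0
Solving gives y = 2.
Check: Q·(1, 2) = (-7, -14) = -7·(1, 2).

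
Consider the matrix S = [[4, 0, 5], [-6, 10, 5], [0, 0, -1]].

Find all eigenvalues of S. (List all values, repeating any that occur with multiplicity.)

Compute the characteristic polynomial p(t) = det(tI - S).
Expanding along the first row, p(t) = t^3 - 13t^2 + 26t + 40.
Rational-root test: t = 4 gives p(4) = 0.
Factor out (t - 4): p(t) = (t - 4)·(t^2 - 9t - 10).
The quadratic factors as (t + 1)·(t - 10).
Eigenvalues: -1, 4, 10.

-1, 4, 10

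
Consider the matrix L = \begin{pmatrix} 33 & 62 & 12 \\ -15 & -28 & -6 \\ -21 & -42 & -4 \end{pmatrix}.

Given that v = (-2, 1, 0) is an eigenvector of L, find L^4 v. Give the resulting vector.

(-32, 16, 0)

First find the eigenvalue: Lv = (-4, 2, 0) = 2·(-2, 1, 0), so λ = 2.
Then L^4 v = λ^4·v = 2^4·(-2, 1, 0) = 16·(-2, 1, 0) = (-32, 16, 0).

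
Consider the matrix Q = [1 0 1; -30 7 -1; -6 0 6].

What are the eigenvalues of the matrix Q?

Set up det(lambda·I - Q) = 0.
Cofactor expansion gives p(lambda) = lambda^3 - 14·lambda^2 + 61·lambda - 84.
Try lambda = 7: p(7) = 0, so 7 is a root.
Dividing by (lambda - 7) leaves lambda^2 - 7·lambda + 12.
The quadratic factors as (lambda - 3)·(lambda - 4).
Eigenvalues: 3, 4, 7.

3, 4, 7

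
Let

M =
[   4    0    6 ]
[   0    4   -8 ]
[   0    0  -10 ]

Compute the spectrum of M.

-10, 4, 4

M is upper triangular, so its eigenvalues are the diagonal entries.
Diagonal: 4, 4, -10.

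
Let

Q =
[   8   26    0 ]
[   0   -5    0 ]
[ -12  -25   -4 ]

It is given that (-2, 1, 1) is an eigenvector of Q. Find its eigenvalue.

-5

Compute Qv: Q·(-2, 1, 1) = (10, -5, -5).
Since Qv = λv, compare component 1: 10 = λ·-2, so λ = -5.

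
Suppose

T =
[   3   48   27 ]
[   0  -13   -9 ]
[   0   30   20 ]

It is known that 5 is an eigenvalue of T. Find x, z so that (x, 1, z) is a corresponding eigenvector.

-3, -2

We need (T - 5I)v = 0.
T - 5I = [[-2, 48, 27], [0, -18, -9], [0, 30, 15]].
Row 1: (-2)·x + (48)·1 + (27)·z = 0
Row 2: (0)·x + (-18)·1 + (-9)·z = 0
Row 3: (0)·x + (30)·1 + (15)·z = 0
Solving gives x = -3, z = -2.
Check: T·(-3, 1, -2) = (-15, 5, -10) = 5·(-3, 1, -2).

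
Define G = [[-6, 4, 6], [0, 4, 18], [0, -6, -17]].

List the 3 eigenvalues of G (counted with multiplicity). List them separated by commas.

-8, -6, -5

Compute the characteristic polynomial p(λ) = det(λI - G).
Expanding along the first row, p(λ) = λ^3 + 19λ^2 + 118λ + 240.
Try λ = -5: p(-5) = 0, so -5 is a root.
Factor out (λ + 5): p(λ) = (λ + 5)·(λ^2 + 14λ + 48).
The quadratic factors as (λ + 8)·(λ + 6).
Eigenvalues: -8, -6, -5.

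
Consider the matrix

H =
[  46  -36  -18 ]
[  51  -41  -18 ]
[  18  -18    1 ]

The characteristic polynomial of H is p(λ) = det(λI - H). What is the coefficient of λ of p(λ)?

p(λ) = λ^3 - 6λ^2 - 45λ + 50.
The coefficient of λ is -45.

-45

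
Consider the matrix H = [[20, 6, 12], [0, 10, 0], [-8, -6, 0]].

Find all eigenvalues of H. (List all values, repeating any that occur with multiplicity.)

8, 10, 12

The characteristic polynomial is p(t) = det(tI - H).
Cofactor expansion gives p(t) = t^3 - 30t^2 + 296t - 960.
Rational-root test: t = 8 gives p(8) = 0.
Dividing by (t - 8) leaves t^2 - 22t + 120.
The quadratic factors as (t - 10)·(t - 12).
Eigenvalues: 8, 10, 12.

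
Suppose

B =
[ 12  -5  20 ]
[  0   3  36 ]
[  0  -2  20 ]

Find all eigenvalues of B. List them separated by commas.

Compute the characteristic polynomial p(μ) = det(μI - B).
Cofactor expansion gives p(μ) = μ^3 - 35μ^2 + 408μ - 1584.
Try μ = 12: p(12) = 0, so 12 is a root.
Factor out (μ - 12): p(μ) = (μ - 12)·(μ^2 - 23μ + 132).
The quadratic factors as (μ - 11)·(μ - 12).
Eigenvalues: 11, 12, 12.

11, 12, 12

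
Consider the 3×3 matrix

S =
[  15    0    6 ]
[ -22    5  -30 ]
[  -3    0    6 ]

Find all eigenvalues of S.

5, 9, 12

The characteristic polynomial is p(μ) = det(μI - S).
Expanding along the first row, p(μ) = μ^3 - 26μ^2 + 213μ - 540.
Rational-root test: μ = 12 gives p(12) = 0.
Factor out (μ - 12): p(μ) = (μ - 12)·(μ^2 - 14μ + 45).
The quadratic factors as (μ - 5)·(μ - 9).
Eigenvalues: 5, 9, 12.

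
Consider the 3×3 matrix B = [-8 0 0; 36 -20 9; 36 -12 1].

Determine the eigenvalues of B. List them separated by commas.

Set up det(μI - B) = 0.
Expanding the 3×3 determinant: p(μ) = μ^3 + 27μ^2 + 240μ + 704.
Since p(-8) = 0, μ = -8 is a root.
Dividing by (μ + 8) leaves μ^2 + 19μ + 88.
The quadratic factors as (μ + 11)·(μ + 8).
Eigenvalues: -11, -8, -8.

-11, -8, -8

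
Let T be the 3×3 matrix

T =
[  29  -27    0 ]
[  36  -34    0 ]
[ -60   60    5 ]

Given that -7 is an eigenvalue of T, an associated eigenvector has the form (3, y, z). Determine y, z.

We need (T + 7I)v = 0.
T + 7I = [[36, -27, 0], [36, -27, 0], [-60, 60, 12]].
Row 1: (36)·3 + (-27)·y + (0)·z = 0
Row 2: (36)·3 + (-27)·y + (0)·z = 0
Row 3: (-60)·3 + (60)·y + (12)·z = 0
Solving gives y = 4, z = -5.
Check: T·(3, 4, -5) = (-21, -28, 35) = -7·(3, 4, -5).

4, -5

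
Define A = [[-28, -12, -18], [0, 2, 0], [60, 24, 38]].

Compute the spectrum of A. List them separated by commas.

Set up det(sI - A) = 0.
Expanding along the first row, p(s) = s^3 - 12s^2 + 36s - 32.
Since p(8) = 0, s = 8 is a root.
Factor out (s - 8): p(s) = (s - 8)·(s^2 - 4s + 4).
The quadratic factor is (s - 2)^2.
Eigenvalues: 2, 2, 8.

2, 2, 8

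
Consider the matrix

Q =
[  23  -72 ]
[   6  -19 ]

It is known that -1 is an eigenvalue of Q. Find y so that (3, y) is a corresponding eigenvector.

1

We need (Q + 1I)v = 0.
Q + 1I = [[24, -72], [6, -18]].
Row 1: (24)·3 + (-72)·y = 0
Row 2: (6)·3 + (-18)·y = 0
Solving gives y = 1.
Check: Q·(3, 1) = (-3, -1) = -1·(3, 1).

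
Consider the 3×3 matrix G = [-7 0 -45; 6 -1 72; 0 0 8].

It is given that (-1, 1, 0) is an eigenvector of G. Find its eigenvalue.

Compute Gv: G·(-1, 1, 0) = (7, -7, 0).
Since Gv = λv, compare component 1: 7 = λ·-1, so λ = -7.

-7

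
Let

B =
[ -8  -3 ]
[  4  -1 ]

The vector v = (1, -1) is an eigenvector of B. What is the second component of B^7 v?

First find the eigenvalue: Bv = (-5, 5) = -5·(1, -1), so λ = -5.
Then B^7 v = λ^7·v = (-5)^7·(1, -1) = -78125·(1, -1) = (-78125, 78125).

78125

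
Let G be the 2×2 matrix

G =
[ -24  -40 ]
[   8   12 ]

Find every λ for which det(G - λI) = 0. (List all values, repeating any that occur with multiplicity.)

det(G - sI) = (-24 - s)(12 - s) - (-40)·(8) = s^2 + 12s + 32.
This factors as (s + 8)·(s + 4) = 0.
Eigenvalues: -8, -4.

-8, -4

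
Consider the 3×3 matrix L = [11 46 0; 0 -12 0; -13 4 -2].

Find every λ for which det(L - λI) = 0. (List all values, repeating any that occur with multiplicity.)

Set up det(μI - L) = 0.
Expanding the 3×3 determinant: p(μ) = μ^3 + 3μ^2 - 130μ - 264.
Rational-root test: μ = -2 gives p(-2) = 0.
Factor out (μ + 2): p(μ) = (μ + 2)·(μ^2 + μ - 132).
The quadratic factors as (μ + 12)·(μ - 11).
Eigenvalues: -12, -2, 11.

-12, -2, 11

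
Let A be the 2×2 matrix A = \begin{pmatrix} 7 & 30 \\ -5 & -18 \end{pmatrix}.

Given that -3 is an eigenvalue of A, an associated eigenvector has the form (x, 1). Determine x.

-3

We need (A + 3I)v = 0.
A + 3I = [[10, 30], [-5, -15]].
Row 1: (10)·x + (30)·1 = 0
Row 2: (-5)·x + (-15)·1 = 0
Solving gives x = -3.
Check: A·(-3, 1) = (9, -3) = -3·(-3, 1).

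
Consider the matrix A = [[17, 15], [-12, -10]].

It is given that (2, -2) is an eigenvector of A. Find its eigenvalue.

2

Compute Av: A·(2, -2) = (4, -4).
Since Av = λv, compare component 1: 4 = λ·2, so λ = 2.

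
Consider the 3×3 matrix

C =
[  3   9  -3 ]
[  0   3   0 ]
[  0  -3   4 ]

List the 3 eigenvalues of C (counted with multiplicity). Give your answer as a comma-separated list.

Set up det(μI - C) = 0.
Expanding along the first row, p(μ) = μ^3 - 10μ^2 + 33μ - 36.
Rational-root test: μ = 4 gives p(4) = 0.
Dividing by (μ - 4) leaves μ^2 - 6μ + 9.
The quadratic factor is (μ - 3)^2.
Eigenvalues: 3, 3, 4.

3, 3, 4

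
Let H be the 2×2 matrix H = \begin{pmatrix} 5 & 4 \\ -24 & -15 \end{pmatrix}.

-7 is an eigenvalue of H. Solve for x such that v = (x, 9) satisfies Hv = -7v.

We need (H + 7I)v = 0.
H + 7I = [[12, 4], [-24, -8]].
Row 1: (12)·x + (4)·9 = 0
Row 2: (-24)·x + (-8)·9 = 0
Solving gives x = -3.
Check: H·(-3, 9) = (21, -63) = -7·(-3, 9).

-3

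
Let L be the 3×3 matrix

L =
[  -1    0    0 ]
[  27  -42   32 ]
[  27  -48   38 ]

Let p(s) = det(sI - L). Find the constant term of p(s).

-60

p(s) = s^3 + 5s^2 - 56s - 60.
The constant term is -60.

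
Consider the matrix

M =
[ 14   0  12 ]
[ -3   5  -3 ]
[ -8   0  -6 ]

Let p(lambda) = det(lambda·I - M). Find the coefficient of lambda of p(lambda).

p(lambda) = lambda^3 - 13·lambda^2 + 52·lambda - 60.
The coefficient of lambda is 52.

52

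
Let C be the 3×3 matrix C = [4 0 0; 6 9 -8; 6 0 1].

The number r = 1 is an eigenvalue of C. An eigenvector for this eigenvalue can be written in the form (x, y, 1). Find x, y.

0, 1

We need (C - 1I)v = 0.
C - 1I = [[3, 0, 0], [6, 8, -8], [6, 0, 0]].
Row 1: (3)·x + (0)·y + (0)·1 = 0
Row 2: (6)·x + (8)·y + (-8)·1 = 0
Row 3: (6)·x + (0)·y + (0)·1 = 0
Solving gives x = 0, y = 1.
Check: C·(0, 1, 1) = (0, 1, 1) = 1·(0, 1, 1).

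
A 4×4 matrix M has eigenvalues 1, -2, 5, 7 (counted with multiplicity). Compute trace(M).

trace(M) is the sum of the eigenvalues: (1) + (-2) + (5) + (7) = 11.

11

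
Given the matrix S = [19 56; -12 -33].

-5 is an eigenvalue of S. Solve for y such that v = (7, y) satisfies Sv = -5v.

We need (S + 5I)v = 0.
S + 5I = [[24, 56], [-12, -28]].
Row 1: (24)·7 + (56)·y = 0
Row 2: (-12)·7 + (-28)·y = 0
Solving gives y = -3.
Check: S·(7, -3) = (-35, 15) = -5·(7, -3).

-3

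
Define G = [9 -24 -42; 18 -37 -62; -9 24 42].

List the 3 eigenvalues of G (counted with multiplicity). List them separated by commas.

Set up det(tI - G) = 0.
Cofactor expansion gives p(t) = t^3 - 14t^2 + 33t.
Rational-root test: t = 3 gives p(3) = 0.
Dividing by (t - 3) leaves t^2 - 11t.
The quadratic factors as t·(t - 11).
Eigenvalues: 0, 3, 11.

0, 3, 11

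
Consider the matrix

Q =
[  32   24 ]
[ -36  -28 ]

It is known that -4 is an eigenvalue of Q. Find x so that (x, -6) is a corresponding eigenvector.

4

We need (Q + 4I)v = 0.
Q + 4I = [[36, 24], [-36, -24]].
Row 1: (36)·x + (24)·-6 = 0
Row 2: (-36)·x + (-24)·-6 = 0
Solving gives x = 4.
Check: Q·(4, -6) = (-16, 24) = -4·(4, -6).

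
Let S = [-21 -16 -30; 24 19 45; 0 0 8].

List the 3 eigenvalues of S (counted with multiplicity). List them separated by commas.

The characteristic polynomial is p(t) = det(tI - S).
Expanding along the first row, p(t) = t^3 - 6t^2 - 31t + 120.
Since p(8) = 0, t = 8 is a root.
Dividing by (t - 8) leaves t^2 + 2t - 15.
The quadratic factors as (t + 5)·(t - 3).
Eigenvalues: -5, 3, 8.

-5, 3, 8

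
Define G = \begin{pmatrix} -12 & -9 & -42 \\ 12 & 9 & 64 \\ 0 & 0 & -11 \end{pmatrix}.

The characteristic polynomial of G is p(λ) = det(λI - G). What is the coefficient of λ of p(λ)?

p(λ) = λ^3 + 14λ^2 + 33λ.
The coefficient of λ is 33.

33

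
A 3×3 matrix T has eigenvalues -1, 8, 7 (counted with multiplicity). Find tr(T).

14

trace(T) is the sum of the eigenvalues: (-1) + (8) + (7) = 14.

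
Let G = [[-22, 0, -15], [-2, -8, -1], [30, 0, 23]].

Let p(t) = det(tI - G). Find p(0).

-448

p(0) = det(0·I − G) = det(−G) = (−1)^3·det(G).
det(G) = 448, so p(0) = -448.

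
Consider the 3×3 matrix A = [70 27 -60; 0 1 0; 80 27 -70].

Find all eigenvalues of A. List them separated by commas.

-10, 1, 10

Set up det(λI - A) = 0.
Expanding along the first row, p(λ) = λ^3 - λ^2 - 100λ + 100.
Try λ = -10: p(-10) = 0, so -10 is a root.
Dividing by (λ + 10) leaves λ^2 - 11λ + 10.
The quadratic factors as (λ - 1)·(λ - 10).
Eigenvalues: -10, 1, 10.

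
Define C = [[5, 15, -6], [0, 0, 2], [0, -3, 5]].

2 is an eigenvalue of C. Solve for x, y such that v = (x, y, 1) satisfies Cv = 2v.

We need (C - 2I)v = 0.
C - 2I = [[3, 15, -6], [0, -2, 2], [0, -3, 3]].
Row 1: (3)·x + (15)·y + (-6)·1 = 0
Row 2: (0)·x + (-2)·y + (2)·1 = 0
Row 3: (0)·x + (-3)·y + (3)·1 = 0
Solving gives x = -3, y = 1.
Check: C·(-3, 1, 1) = (-6, 2, 2) = 2·(-3, 1, 1).

-3, 1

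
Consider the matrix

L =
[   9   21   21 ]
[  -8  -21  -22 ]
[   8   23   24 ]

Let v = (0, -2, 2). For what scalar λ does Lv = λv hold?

Compute Lv: L·(0, -2, 2) = (0, -2, 2).
Since Lv = λv, compare component 2: -2 = λ·-2, so λ = 1.

1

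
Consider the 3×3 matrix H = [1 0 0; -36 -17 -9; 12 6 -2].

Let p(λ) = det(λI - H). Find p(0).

-88

p(0) = det(0·I − H) = det(−H) = (−1)^3·det(H).
det(H) = 88, so p(0) = -88.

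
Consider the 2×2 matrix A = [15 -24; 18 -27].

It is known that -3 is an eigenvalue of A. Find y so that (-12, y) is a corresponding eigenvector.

-9

We need (A + 3I)v = 0.
A + 3I = [[18, -24], [18, -24]].
Row 1: (18)·-12 + (-24)·y = 0
Row 2: (18)·-12 + (-24)·y = 0
Solving gives y = -9.
Check: A·(-12, -9) = (36, 27) = -3·(-12, -9).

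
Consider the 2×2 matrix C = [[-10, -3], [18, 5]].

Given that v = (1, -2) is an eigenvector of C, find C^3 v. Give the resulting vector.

(-64, 128)

First find the eigenvalue: Cv = (-4, 8) = -4·(1, -2), so λ = -4.
Then C^3 v = λ^3·v = (-4)^3·(1, -2) = -64·(1, -2) = (-64, 128).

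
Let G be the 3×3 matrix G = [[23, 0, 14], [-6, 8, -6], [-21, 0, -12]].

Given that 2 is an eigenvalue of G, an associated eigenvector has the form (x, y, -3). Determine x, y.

2, -1

We need (G - 2I)v = 0.
G - 2I = [[21, 0, 14], [-6, 6, -6], [-21, 0, -14]].
Row 1: (21)·x + (0)·y + (14)·-3 = 0
Row 2: (-6)·x + (6)·y + (-6)·-3 = 0
Row 3: (-21)·x + (0)·y + (-14)·-3 = 0
Solving gives x = 2, y = -1.
Check: G·(2, -1, -3) = (4, -2, -6) = 2·(2, -1, -3).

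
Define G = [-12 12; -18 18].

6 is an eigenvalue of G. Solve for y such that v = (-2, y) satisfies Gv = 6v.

We need (G - 6I)v = 0.
G - 6I = [[-18, 12], [-18, 12]].
Row 1: (-18)·-2 + (12)·y = 0
Row 2: (-18)·-2 + (12)·y = 0
Solving gives y = -3.
Check: G·(-2, -3) = (-12, -18) = 6·(-2, -3).

-3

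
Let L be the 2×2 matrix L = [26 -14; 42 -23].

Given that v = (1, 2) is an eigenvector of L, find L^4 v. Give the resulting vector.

First find the eigenvalue: Lv = (-2, -4) = -2·(1, 2), so λ = -2.
Then L^4 v = λ^4·v = (-2)^4·(1, 2) = 16·(1, 2) = (16, 32).

(16, 32)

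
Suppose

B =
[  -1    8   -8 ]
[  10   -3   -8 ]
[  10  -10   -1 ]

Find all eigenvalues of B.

-11, -1, 7

The characteristic polynomial is p(lambda) = det(lambda·I - B).
Expanding the 3×3 determinant: p(lambda) = lambda^3 + 5·lambda^2 - 73·lambda - 77.
Rational-root test: lambda = -1 gives p(-1) = 0.
Dividing by (lambda + 1) leaves lambda^2 + 4·lambda - 77.
The quadratic factors as (lambda + 11)·(lambda - 7).
Eigenvalues: -11, -1, 7.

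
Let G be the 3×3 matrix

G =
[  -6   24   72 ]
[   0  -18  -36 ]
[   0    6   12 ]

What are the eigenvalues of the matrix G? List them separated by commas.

Compute the characteristic polynomial p(lambda) = det(lambda·I - G).
Expanding the 3×3 determinant: p(lambda) = lambda^3 + 12·lambda^2 + 36·lambda.
Since p(0) = 0, lambda = 0 is a root.
Factor out lambda: p(lambda) = lambda·(lambda^2 + 12·lambda + 36).
The quadratic factor is (lambda + 6)^2.
Eigenvalues: -6, -6, 0.

-6, -6, 0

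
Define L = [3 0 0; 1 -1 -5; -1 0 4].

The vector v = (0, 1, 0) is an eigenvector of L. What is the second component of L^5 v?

First find the eigenvalue: Lv = (0, -1, 0) = -1·(0, 1, 0), so λ = -1.
Then L^5 v = λ^5·v = (-1)^5·(0, 1, 0) = -1·(0, 1, 0) = (0, -1, 0).

-1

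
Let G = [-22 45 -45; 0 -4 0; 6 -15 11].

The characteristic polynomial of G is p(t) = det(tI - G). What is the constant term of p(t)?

112

p(t) = t^3 + 15t^2 + 72t + 112.
The constant term is 112.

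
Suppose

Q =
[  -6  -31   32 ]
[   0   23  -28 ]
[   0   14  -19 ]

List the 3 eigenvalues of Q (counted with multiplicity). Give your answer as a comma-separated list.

-6, -5, 9

Set up det(λI - Q) = 0.
Cofactor expansion gives p(λ) = λ^3 + 2λ^2 - 69λ - 270.
Rational-root test: λ = -5 gives p(-5) = 0.
Dividing by (λ + 5) leaves λ^2 - 3λ - 54.
The quadratic factors as (λ + 6)·(λ - 9).
Eigenvalues: -6, -5, 9.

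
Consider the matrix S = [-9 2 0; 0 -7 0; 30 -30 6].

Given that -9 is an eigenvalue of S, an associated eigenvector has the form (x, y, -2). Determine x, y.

We need (S + 9I)v = 0.
S + 9I = [[0, 2, 0], [0, 2, 0], [30, -30, 15]].
Row 1: (0)·x + (2)·y + (0)·-2 = 0
Row 2: (0)·x + (2)·y + (0)·-2 = 0
Row 3: (30)·x + (-30)·y + (15)·-2 = 0
Solving gives x = 1, y = 0.
Check: S·(1, 0, -2) = (-9, 0, 18) = -9·(1, 0, -2).

1, 0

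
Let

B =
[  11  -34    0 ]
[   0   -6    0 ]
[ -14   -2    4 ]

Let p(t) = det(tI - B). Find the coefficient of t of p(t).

-46

p(t) = t^3 - 9t^2 - 46t + 264.
The coefficient of t is -46.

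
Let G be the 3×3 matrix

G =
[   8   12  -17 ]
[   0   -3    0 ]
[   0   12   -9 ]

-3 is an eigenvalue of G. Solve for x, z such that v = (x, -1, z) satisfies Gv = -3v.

-2, -2

We need (G + 3I)v = 0.
G + 3I = [[11, 12, -17], [0, 0, 0], [0, 12, -6]].
Row 1: (11)·x + (12)·-1 + (-17)·z = 0
Row 2: (0)·x + (0)·-1 + (0)·z = 0
Row 3: (0)·x + (12)·-1 + (-6)·z = 0
Solving gives x = -2, z = -2.
Check: G·(-2, -1, -2) = (6, 3, 6) = -3·(-2, -1, -2).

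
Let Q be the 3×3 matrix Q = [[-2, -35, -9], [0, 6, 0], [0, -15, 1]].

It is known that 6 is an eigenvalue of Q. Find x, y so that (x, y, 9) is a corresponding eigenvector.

3, -3

We need (Q - 6I)v = 0.
Q - 6I = [[-8, -35, -9], [0, 0, 0], [0, -15, -5]].
Row 1: (-8)·x + (-35)·y + (-9)·9 = 0
Row 2: (0)·x + (0)·y + (0)·9 = 0
Row 3: (0)·x + (-15)·y + (-5)·9 = 0
Solving gives x = 3, y = -3.
Check: Q·(3, -3, 9) = (18, -18, 54) = 6·(3, -3, 9).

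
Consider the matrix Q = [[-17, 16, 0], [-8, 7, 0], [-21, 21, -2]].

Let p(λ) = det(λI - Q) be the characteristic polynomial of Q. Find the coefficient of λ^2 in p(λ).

12

The coefficient of λ^2 of det(λI - Q) is −trace(Q).
trace(Q) = (-17) + (7) + (-2) = -12, so the coefficient is 12.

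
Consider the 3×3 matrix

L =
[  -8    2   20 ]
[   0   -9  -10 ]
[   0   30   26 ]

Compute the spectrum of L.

Set up det(tI - L) = 0.
Cofactor expansion gives p(t) = t^3 - 9t^2 - 70t + 528.
Rational-root test: t = 6 gives p(6) = 0.
Factor out (t - 6): p(t) = (t - 6)·(t^2 - 3t - 88).
The quadratic factors as (t + 8)·(t - 11).
Eigenvalues: -8, 6, 11.

-8, 6, 11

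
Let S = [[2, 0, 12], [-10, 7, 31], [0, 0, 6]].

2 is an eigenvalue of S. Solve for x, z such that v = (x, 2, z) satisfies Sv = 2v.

We need (S - 2I)v = 0.
S - 2I = [[0, 0, 12], [-10, 5, 31], [0, 0, 4]].
Row 1: (0)·x + (0)·2 + (12)·z = 0
Row 2: (-10)·x + (5)·2 + (31)·z = 0
Row 3: (0)·x + (0)·2 + (4)·z = 0
Solving gives x = 1, z = 0.
Check: S·(1, 2, 0) = (2, 4, 0) = 2·(1, 2, 0).

1, 0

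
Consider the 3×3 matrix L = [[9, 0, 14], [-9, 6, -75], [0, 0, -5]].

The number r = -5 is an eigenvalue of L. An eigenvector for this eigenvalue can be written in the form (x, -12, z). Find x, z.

We need (L + 5I)v = 0.
L + 5I = [[14, 0, 14], [-9, 11, -75], [0, 0, 0]].
Row 1: (14)·x + (0)·-12 + (14)·z = 0
Row 2: (-9)·x + (11)·-12 + (-75)·z = 0
Row 3: (0)·x + (0)·-12 + (0)·z = 0
Solving gives x = 2, z = -2.
Check: L·(2, -12, -2) = (-10, 60, 10) = -5·(2, -12, -2).

2, -2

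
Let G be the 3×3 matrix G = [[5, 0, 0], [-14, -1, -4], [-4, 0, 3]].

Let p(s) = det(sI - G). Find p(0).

p(0) = det(0·I − G) = det(−G) = (−1)^3·det(G).
det(G) = -15, so p(0) = 15.

15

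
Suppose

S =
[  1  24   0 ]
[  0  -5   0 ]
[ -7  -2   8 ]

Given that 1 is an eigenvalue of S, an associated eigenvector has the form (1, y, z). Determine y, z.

We need (S - 1I)v = 0.
S - 1I = [[0, 24, 0], [0, -6, 0], [-7, -2, 7]].
Row 1: (0)·1 + (24)·y + (0)·z = 0
Row 2: (0)·1 + (-6)·y + (0)·z = 0
Row 3: (-7)·1 + (-2)·y + (7)·z = 0
Solving gives y = 0, z = 1.
Check: S·(1, 0, 1) = (1, 0, 1) = 1·(1, 0, 1).

0, 1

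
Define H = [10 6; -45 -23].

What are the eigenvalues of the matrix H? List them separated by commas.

-8, -5

det(H - sI) = (10 - s)(-23 - s) - (6)·(-45) = s^2 + 13s + 40.
This factors as (s + 8)·(s + 5) = 0.
Eigenvalues: -8, -5.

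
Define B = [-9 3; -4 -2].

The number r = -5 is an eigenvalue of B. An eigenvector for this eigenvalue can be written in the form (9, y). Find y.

We need (B + 5I)v = 0.
B + 5I = [[-4, 3], [-4, 3]].
Row 1: (-4)·9 + (3)·y = 0
Row 2: (-4)·9 + (3)·y = 0
Solving gives y = 12.
Check: B·(9, 12) = (-45, -60) = -5·(9, 12).

12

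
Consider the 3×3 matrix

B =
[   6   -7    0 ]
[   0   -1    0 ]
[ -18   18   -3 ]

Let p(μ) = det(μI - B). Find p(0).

-18

p(0) = det(0·I − B) = det(−B) = (−1)^3·det(B).
det(B) = 18, so p(0) = -18.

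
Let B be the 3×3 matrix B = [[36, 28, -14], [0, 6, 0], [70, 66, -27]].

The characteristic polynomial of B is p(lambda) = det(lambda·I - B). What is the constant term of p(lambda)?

p(lambda) = lambda^3 - 15·lambda^2 + 62·lambda - 48.
The constant term is -48.

-48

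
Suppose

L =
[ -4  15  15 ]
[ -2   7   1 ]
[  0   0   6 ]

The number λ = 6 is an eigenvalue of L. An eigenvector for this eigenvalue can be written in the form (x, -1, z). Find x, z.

We need (L - 6I)v = 0.
L - 6I = [[-10, 15, 15], [-2, 1, 1], [0, 0, 0]].
Row 1: (-10)·x + (15)·-1 + (15)·z = 0
Row 2: (-2)·x + (1)·-1 + (1)·z = 0
Row 3: (0)·x + (0)·-1 + (0)·z = 0
Solving gives x = 0, z = 1.
Check: L·(0, -1, 1) = (0, -6, 6) = 6·(0, -1, 1).

0, 1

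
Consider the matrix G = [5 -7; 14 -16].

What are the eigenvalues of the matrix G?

det(G - rI) = (5 - r)(-16 - r) - (-7)·(14) = r^2 + 11r + 18.
This factors as (r + 9)·(r + 2) = 0.
Eigenvalues: -9, -2.

-9, -2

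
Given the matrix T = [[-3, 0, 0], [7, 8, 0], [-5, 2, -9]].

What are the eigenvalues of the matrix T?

-9, -3, 8

T is lower triangular, so its eigenvalues are the diagonal entries.
Diagonal: -3, 8, -9.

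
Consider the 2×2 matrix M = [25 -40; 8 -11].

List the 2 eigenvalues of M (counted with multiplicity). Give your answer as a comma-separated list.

5, 9

det(M - lambda·I) = (25 - lambda)(-11 - lambda) - (-40)·(8) = lambda^2 - 14·lambda + 45.
This factors as (lambda - 5)·(lambda - 9) = 0.
Eigenvalues: 5, 9.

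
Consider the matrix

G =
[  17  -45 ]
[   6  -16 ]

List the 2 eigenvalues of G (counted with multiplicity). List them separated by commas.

-1, 2

det(G - tI) = (17 - t)(-16 - t) - (-45)·(6) = t^2 - t - 2.
This factors as (t + 1)·(t - 2) = 0.
Eigenvalues: -1, 2.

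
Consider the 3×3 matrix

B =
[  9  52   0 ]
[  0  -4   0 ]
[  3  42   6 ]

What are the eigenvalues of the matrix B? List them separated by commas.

-4, 6, 9

Set up det(rI - B) = 0.
Expanding the 3×3 determinant: p(r) = r^3 - 11r^2 - 6r + 216.
Since p(-4) = 0, r = -4 is a root.
Factor out (r + 4): p(r) = (r + 4)·(r^2 - 15r + 54).
The quadratic factors as (r - 6)·(r - 9).
Eigenvalues: -4, 6, 9.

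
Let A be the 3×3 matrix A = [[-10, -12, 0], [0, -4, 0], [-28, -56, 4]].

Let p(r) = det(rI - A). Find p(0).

-160

p(0) = det(0·I − A) = det(−A) = (−1)^3·det(A).
det(A) = 160, so p(0) = -160.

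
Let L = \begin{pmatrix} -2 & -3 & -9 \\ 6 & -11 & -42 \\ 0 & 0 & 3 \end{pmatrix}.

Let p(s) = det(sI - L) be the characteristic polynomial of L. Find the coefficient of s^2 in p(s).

10

The coefficient of s^2 of det(sI - L) is −trace(L).
trace(L) = (-2) + (-11) + (3) = -10, so the coefficient is 10.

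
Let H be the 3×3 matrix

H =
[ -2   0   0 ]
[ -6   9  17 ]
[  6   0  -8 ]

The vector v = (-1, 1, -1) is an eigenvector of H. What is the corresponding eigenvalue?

Compute Hv: H·(-1, 1, -1) = (2, -2, 2).
Since Hv = λv, compare component 1: 2 = λ·-1, so λ = -2.

-2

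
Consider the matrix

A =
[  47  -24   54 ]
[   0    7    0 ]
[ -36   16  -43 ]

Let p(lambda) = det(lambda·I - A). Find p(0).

539

p(0) = det(0·I − A) = det(−A) = (−1)^3·det(A).
det(A) = -539, so p(0) = 539.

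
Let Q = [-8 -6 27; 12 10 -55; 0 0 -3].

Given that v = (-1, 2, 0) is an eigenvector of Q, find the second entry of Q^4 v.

First find the eigenvalue: Qv = (-4, 8, 0) = 4·(-1, 2, 0), so λ = 4.
Then Q^4 v = λ^4·v = 4^4·(-1, 2, 0) = 256·(-1, 2, 0) = (-256, 512, 0).

512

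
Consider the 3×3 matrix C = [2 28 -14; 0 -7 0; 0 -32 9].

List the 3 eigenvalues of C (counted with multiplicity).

-7, 2, 9

Compute the characteristic polynomial p(λ) = det(λI - C).
Expanding along the first row, p(λ) = λ^3 - 4λ^2 - 59λ + 126.
Try λ = 9: p(9) = 0, so 9 is a root.
Dividing by (λ - 9) leaves λ^2 + 5λ - 14.
The quadratic factors as (λ + 7)·(λ - 2).
Eigenvalues: -7, 2, 9.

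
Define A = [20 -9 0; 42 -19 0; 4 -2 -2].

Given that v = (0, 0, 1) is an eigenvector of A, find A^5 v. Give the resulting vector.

(0, 0, -32)

First find the eigenvalue: Av = (0, 0, -2) = -2·(0, 0, 1), so λ = -2.
Then A^5 v = λ^5·v = (-2)^5·(0, 0, 1) = -32·(0, 0, 1) = (0, 0, -32).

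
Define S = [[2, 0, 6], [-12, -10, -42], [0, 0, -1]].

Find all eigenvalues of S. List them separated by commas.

-10, -1, 2

Set up det(λI - S) = 0.
Expanding along the first row, p(λ) = λ^3 + 9λ^2 - 12λ - 20.
Since p(2) = 0, λ = 2 is a root.
Dividing by (λ - 2) leaves λ^2 + 11λ + 10.
The quadratic factors as (λ + 10)·(λ + 1).
Eigenvalues: -10, -1, 2.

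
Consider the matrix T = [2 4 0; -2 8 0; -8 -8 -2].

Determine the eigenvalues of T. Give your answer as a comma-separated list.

The characteristic polynomial is p(μ) = det(μI - T).
Expanding along the first row, p(μ) = μ^3 - 8μ^2 + 4μ + 48.
Try μ = -2: p(-2) = 0, so -2 is a root.
Factor out (μ + 2): p(μ) = (μ + 2)·(μ^2 - 10μ + 24).
The quadratic factors as (μ - 4)·(μ - 6).
Eigenvalues: -2, 4, 6.

-2, 4, 6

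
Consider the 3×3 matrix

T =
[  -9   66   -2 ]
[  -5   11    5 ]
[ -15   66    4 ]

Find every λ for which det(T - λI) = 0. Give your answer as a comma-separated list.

Compute the characteristic polynomial p(lambda) = det(lambda·I - T).
Cofactor expansion gives p(lambda) = lambda^3 - 6·lambda^2 - 121·lambda + 726.
Rational-root test: lambda = 6 gives p(6) = 0.
Dividing by (lambda - 6) leaves lambda^2 - 121.
The quadratic factors as (lambda + 11)·(lambda - 11).
Eigenvalues: -11, 6, 11.

-11, 6, 11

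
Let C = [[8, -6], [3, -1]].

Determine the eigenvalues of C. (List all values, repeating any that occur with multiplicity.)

det(C - rI) = (8 - r)(-1 - r) - (-6)·(3) = r^2 - 7r + 10.
This factors as (r - 2)·(r - 5) = 0.
Eigenvalues: 2, 5.

2, 5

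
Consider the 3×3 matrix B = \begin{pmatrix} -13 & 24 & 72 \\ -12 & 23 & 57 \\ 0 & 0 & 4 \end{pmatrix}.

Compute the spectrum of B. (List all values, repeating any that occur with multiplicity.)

Compute the characteristic polynomial p(μ) = det(μI - B).
Expanding along the first row, p(μ) = μ^3 - 14μ^2 + 29μ + 44.
Try μ = -1: p(-1) = 0, so -1 is a root.
Dividing by (μ + 1) leaves μ^2 - 15μ + 44.
The quadratic factors as (μ - 4)·(μ - 11).
Eigenvalues: -1, 4, 11.

-1, 4, 11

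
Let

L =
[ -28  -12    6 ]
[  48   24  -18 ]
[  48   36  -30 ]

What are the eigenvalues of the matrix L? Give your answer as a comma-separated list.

The characteristic polynomial is p(μ) = det(μI - L).
Cofactor expansion gives p(μ) = μ^3 + 34μ^2 + 384μ + 1440.
Since p(-10) = 0, μ = -10 is a root.
Factor out (μ + 10): p(μ) = (μ + 10)·(μ^2 + 24μ + 144).
The quadratic factor is (μ + 12)^2.
Eigenvalues: -12, -12, -10.

-12, -12, -10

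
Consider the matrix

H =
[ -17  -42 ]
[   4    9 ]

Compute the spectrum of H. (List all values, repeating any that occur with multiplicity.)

det(H - lambda·I) = (-17 - lambda)(9 - lambda) - (-42)·(4) = lambda^2 + 8·lambda + 15.
This factors as (lambda + 5)·(lambda + 3) = 0.
Eigenvalues: -5, -3.

-5, -3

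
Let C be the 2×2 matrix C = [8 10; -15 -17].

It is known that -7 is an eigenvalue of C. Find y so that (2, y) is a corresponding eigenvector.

-3

We need (C + 7I)v = 0.
C + 7I = [[15, 10], [-15, -10]].
Row 1: (15)·2 + (10)·y = 0
Row 2: (-15)·2 + (-10)·y = 0
Solving gives y = -3.
Check: C·(2, -3) = (-14, 21) = -7·(2, -3).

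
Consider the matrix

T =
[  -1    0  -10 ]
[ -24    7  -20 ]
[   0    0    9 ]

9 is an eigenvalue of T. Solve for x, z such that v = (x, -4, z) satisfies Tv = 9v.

2, -2

We need (T - 9I)v = 0.
T - 9I = [[-10, 0, -10], [-24, -2, -20], [0, 0, 0]].
Row 1: (-10)·x + (0)·-4 + (-10)·z = 0
Row 2: (-24)·x + (-2)·-4 + (-20)·z = 0
Row 3: (0)·x + (0)·-4 + (0)·z = 0
Solving gives x = 2, z = -2.
Check: T·(2, -4, -2) = (18, -36, -18) = 9·(2, -4, -2).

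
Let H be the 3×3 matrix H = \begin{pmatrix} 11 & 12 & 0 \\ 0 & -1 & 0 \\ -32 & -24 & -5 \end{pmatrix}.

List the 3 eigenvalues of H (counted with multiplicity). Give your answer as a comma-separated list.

The characteristic polynomial is p(λ) = det(λI - H).
Expanding the 3×3 determinant: p(λ) = λ^3 - 5λ^2 - 61λ - 55.
Try λ = 11: p(11) = 0, so 11 is a root.
Dividing by (λ - 11) leaves λ^2 + 6λ + 5.
The quadratic factors as (λ + 5)·(λ + 1).
Eigenvalues: -5, -1, 11.

-5, -1, 11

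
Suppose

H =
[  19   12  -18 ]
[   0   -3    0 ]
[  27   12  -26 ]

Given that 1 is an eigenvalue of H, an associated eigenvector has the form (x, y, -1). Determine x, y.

We need (H - 1I)v = 0.
H - 1I = [[18, 12, -18], [0, -4, 0], [27, 12, -27]].
Row 1: (18)·x + (12)·y + (-18)·-1 = 0
Row 2: (0)·x + (-4)·y + (0)·-1 = 0
Row 3: (27)·x + (12)·y + (-27)·-1 = 0
Solving gives x = -1, y = 0.
Check: H·(-1, 0, -1) = (-1, 0, -1) = 1·(-1, 0, -1).

-1, 0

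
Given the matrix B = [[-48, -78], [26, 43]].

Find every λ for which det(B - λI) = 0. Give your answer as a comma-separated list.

det(B - λI) = (-48 - λ)(43 - λ) - (-78)·(26) = λ^2 + 5λ - 36.
This factors as (λ + 9)·(λ - 4) = 0.
Eigenvalues: -9, 4.

-9, 4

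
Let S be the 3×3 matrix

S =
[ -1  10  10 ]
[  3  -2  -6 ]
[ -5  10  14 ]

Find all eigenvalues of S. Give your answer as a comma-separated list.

3, 4, 4

The characteristic polynomial is p(λ) = det(λI - S).
Cofactor expansion gives p(λ) = λ^3 - 11λ^2 + 40λ - 48.
Try λ = 3: p(3) = 0, so 3 is a root.
Dividing by (λ - 3) leaves λ^2 - 8λ + 16.
The quadratic factor is (λ - 4)^2.
Eigenvalues: 3, 4, 4.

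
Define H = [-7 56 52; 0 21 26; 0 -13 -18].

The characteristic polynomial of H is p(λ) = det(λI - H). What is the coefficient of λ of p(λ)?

p(λ) = λ^3 + 4λ^2 - 61λ - 280.
The coefficient of λ is -61.

-61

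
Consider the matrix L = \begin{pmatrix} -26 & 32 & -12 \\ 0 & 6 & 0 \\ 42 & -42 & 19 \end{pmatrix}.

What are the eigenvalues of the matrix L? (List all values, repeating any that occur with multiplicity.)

-5, -2, 6

Set up det(λI - L) = 0.
Expanding along the first row, p(λ) = λ^3 + λ^2 - 32λ - 60.
Since p(-2) = 0, λ = -2 is a root.
Dividing by (λ + 2) leaves λ^2 - λ - 30.
The quadratic factors as (λ + 5)·(λ - 6).
Eigenvalues: -5, -2, 6.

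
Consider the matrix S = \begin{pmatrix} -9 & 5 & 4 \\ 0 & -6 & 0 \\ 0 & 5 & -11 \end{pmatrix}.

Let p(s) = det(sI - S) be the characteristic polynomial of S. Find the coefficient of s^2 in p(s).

26

The coefficient of s^2 of det(sI - S) is −trace(S).
trace(S) = (-9) + (-6) + (-11) = -26, so the coefficient is 26.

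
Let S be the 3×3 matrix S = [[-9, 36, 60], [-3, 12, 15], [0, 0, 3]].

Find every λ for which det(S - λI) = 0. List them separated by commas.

0, 3, 3

Compute the characteristic polynomial p(lambda) = det(lambda·I - S).
Expanding the 3×3 determinant: p(lambda) = lambda^3 - 6·lambda^2 + 9·lambda.
Rational-root test: lambda = 3 gives p(3) = 0.
Dividing by (lambda - 3) leaves lambda^2 - 3·lambda.
The quadratic factors as lambda·(lambda - 3).
Eigenvalues: 0, 3, 3.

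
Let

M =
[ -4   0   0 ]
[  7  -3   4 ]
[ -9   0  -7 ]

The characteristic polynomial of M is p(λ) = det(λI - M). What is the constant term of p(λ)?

84

p(λ) = λ^3 + 14λ^2 + 61λ + 84.
The constant term is 84.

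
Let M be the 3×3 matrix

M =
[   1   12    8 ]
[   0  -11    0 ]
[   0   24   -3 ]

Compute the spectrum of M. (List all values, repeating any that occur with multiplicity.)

-11, -3, 1

Compute the characteristic polynomial p(λ) = det(λI - M).
Cofactor expansion gives p(λ) = λ^3 + 13λ^2 + 19λ - 33.
Since p(-11) = 0, λ = -11 is a root.
Dividing by (λ + 11) leaves λ^2 + 2λ - 3.
The quadratic factors as (λ + 3)·(λ - 1).
Eigenvalues: -11, -3, 1.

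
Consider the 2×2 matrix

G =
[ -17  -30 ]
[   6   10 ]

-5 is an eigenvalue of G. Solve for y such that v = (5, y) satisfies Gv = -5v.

We need (G + 5I)v = 0.
G + 5I = [[-12, -30], [6, 15]].
Row 1: (-12)·5 + (-30)·y = 0
Row 2: (6)·5 + (15)·y = 0
Solving gives y = -2.
Check: G·(5, -2) = (-25, 10) = -5·(5, -2).

-2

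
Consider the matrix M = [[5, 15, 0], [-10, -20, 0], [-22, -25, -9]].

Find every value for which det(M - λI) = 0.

-10, -9, -5

The characteristic polynomial is p(s) = det(sI - M).
Cofactor expansion gives p(s) = s^3 + 24s^2 + 185s + 450.
Since p(-5) = 0, s = -5 is a root.
Factor out (s + 5): p(s) = (s + 5)·(s^2 + 19s + 90).
The quadratic factors as (s + 10)·(s + 9).
Eigenvalues: -10, -9, -5.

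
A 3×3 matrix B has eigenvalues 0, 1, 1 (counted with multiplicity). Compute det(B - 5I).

If B has eigenvalues 0, 1, 1, then B - 5I has eigenvalues -5, -4, -4.
det(B - 5I) = (-5) · (-4) · (-4) = -80.

-80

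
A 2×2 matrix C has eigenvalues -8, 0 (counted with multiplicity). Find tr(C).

trace(C) is the sum of the eigenvalues: (-8) + (0) = -8.

-8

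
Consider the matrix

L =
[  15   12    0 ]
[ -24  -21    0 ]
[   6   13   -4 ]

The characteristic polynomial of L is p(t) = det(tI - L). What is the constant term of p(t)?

-108

p(t) = t^3 + 10t^2 - 3t - 108.
The constant term is -108.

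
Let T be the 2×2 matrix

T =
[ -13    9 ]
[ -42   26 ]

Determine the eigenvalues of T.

det(T - tI) = (-13 - t)(26 - t) - (9)·(-42) = t^2 - 13t + 40.
This factors as (t - 5)·(t - 8) = 0.
Eigenvalues: 5, 8.

5, 8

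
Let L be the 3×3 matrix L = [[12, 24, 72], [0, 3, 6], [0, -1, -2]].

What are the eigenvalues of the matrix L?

The characteristic polynomial is p(μ) = det(μI - L).
Cofactor expansion gives p(μ) = μ^3 - 13μ^2 + 12μ.
Try μ = 0: p(0) = 0, so 0 is a root.
Dividing by μ leaves μ^2 - 13μ + 12.
The quadratic factors as (μ - 1)·(μ - 12).
Eigenvalues: 0, 1, 12.

0, 1, 12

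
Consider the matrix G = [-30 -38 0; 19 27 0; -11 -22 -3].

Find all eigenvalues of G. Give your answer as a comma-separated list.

-11, -3, 8

Compute the characteristic polynomial p(lambda) = det(lambda·I - G).
Cofactor expansion gives p(lambda) = lambda^3 + 6·lambda^2 - 79·lambda - 264.
Rational-root test: lambda = -3 gives p(-3) = 0.
Factor out (lambda + 3): p(lambda) = (lambda + 3)·(lambda^2 + 3·lambda - 88).
The quadratic factors as (lambda + 11)·(lambda - 8).
Eigenvalues: -11, -3, 8.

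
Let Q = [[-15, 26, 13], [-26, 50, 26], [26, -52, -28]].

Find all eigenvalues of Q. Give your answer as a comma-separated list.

-2, -2, 11

Compute the characteristic polynomial p(μ) = det(μI - Q).
Cofactor expansion gives p(μ) = μ^3 - 7μ^2 - 40μ - 44.
Try μ = 11: p(11) = 0, so 11 is a root.
Dividing by (μ - 11) leaves μ^2 + 4μ + 4.
The quadratic factor is (μ + 2)^2.
Eigenvalues: -2, -2, 11.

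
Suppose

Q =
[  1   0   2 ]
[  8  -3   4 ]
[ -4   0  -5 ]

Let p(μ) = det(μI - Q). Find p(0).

9

p(0) = det(0·I − Q) = det(−Q) = (−1)^3·det(Q).
det(Q) = -9, so p(0) = 9.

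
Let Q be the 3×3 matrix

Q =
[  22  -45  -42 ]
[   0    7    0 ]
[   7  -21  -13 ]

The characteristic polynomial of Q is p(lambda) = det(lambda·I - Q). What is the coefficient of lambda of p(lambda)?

p(lambda) = lambda^3 - 16·lambda^2 + 71·lambda - 56.
The coefficient of lambda is 71.

71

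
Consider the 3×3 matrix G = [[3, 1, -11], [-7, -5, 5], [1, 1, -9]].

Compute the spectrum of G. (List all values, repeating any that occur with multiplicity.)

Set up det(sI - G) = 0.
Cofactor expansion gives p(s) = s^3 + 11s^2 + 16s - 84.
Rational-root test: s = 2 gives p(2) = 0.
Dividing by (s - 2) leaves s^2 + 13s + 42.
The quadratic factors as (s + 7)·(s + 6).
Eigenvalues: -7, -6, 2.

-7, -6, 2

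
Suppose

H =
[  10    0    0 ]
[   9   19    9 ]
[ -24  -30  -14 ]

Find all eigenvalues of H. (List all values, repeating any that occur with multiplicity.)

The characteristic polynomial is p(λ) = det(λI - H).
Expanding along the first row, p(λ) = λ^3 - 15λ^2 + 54λ - 40.
Rational-root test: λ = 4 gives p(4) = 0.
Dividing by (λ - 4) leaves λ^2 - 11λ + 10.
The quadratic factors as (λ - 1)·(λ - 10).
Eigenvalues: 1, 4, 10.

1, 4, 10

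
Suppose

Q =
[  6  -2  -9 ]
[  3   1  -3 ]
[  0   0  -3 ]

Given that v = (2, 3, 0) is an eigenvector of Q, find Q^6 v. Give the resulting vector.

First find the eigenvalue: Qv = (6, 9, 0) = 3·(2, 3, 0), so λ = 3.
Then Q^6 v = λ^6·v = 3^6·(2, 3, 0) = 729·(2, 3, 0) = (1458, 2187, 0).

(1458, 2187, 0)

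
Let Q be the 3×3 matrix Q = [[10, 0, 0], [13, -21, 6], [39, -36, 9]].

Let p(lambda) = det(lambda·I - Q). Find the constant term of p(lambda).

-270

p(lambda) = lambda^3 + 2·lambda^2 - 93·lambda - 270.
The constant term is -270.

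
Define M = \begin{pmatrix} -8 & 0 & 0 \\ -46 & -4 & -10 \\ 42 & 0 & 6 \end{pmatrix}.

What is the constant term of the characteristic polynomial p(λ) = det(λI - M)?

-192

p(0) = det(0·I − M) = det(−M) = (−1)^3·det(M).
det(M) = 192, so p(0) = -192.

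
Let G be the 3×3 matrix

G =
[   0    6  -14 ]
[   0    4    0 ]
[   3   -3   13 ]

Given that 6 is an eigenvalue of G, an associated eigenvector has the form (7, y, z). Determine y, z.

We need (G - 6I)v = 0.
G - 6I = [[-6, 6, -14], [0, -2, 0], [3, -3, 7]].
Row 1: (-6)·7 + (6)·y + (-14)·z = 0
Row 2: (0)·7 + (-2)·y + (0)·z = 0
Row 3: (3)·7 + (-3)·y + (7)·z = 0
Solving gives y = 0, z = -3.
Check: G·(7, 0, -3) = (42, 0, -18) = 6·(7, 0, -3).

0, -3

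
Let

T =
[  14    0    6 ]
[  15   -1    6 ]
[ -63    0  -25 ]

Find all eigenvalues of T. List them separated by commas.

Compute the characteristic polynomial p(lambda) = det(lambda·I - T).
Expanding along the first row, p(lambda) = lambda^3 + 12·lambda^2 + 39·lambda + 28.
Rational-root test: lambda = -1 gives p(-1) = 0.
Dividing by (lambda + 1) leaves lambda^2 + 11·lambda + 28.
The quadratic factors as (lambda + 7)·(lambda + 4).
Eigenvalues: -7, -4, -1.

-7, -4, -1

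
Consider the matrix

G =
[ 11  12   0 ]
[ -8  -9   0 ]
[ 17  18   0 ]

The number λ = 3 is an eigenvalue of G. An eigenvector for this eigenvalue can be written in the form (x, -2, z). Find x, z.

We need (G - 3I)v = 0.
G - 3I = [[8, 12, 0], [-8, -12, 0], [17, 18, -3]].
Row 1: (8)·x + (12)·-2 + (0)·z = 0
Row 2: (-8)·x + (-12)·-2 + (0)·z = 0
Row 3: (17)·x + (18)·-2 + (-3)·z = 0
Solving gives x = 3, z = 5.
Check: G·(3, -2, 5) = (9, -6, 15) = 3·(3, -2, 5).

3, 5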